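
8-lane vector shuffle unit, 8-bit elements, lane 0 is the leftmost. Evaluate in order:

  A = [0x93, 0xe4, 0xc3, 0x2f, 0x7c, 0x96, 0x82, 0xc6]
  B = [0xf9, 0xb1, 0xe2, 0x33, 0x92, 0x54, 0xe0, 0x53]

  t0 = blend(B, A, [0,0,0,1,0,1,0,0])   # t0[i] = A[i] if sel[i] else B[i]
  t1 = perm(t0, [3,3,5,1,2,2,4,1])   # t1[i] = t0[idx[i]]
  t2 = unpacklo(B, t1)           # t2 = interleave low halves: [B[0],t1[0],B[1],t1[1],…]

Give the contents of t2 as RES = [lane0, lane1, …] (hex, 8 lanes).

RES = [0xf9, 0x2f, 0xb1, 0x2f, 0xe2, 0x96, 0x33, 0xb1]

→ t0 |f9|b1|e2|2f|92|96|e0|53|
→ t1 |2f|2f|96|b1|e2|e2|92|b1|
→ t2 |f9|2f|b1|2f|e2|96|33|b1|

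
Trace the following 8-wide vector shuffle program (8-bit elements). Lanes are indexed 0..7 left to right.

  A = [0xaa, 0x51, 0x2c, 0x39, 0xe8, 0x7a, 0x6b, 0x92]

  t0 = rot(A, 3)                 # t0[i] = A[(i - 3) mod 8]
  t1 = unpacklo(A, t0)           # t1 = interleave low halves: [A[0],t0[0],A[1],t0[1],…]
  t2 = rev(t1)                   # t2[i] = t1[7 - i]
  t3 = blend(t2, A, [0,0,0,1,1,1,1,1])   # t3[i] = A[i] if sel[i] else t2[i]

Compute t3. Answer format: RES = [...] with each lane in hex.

RES = [ 0xaa  0x39  0x92  0x39  0xe8  0x7a  0x6b  0x92 ]

t0 = [0x7a, 0x6b, 0x92, 0xaa, 0x51, 0x2c, 0x39, 0xe8]
t1 = [0xaa, 0x7a, 0x51, 0x6b, 0x2c, 0x92, 0x39, 0xaa]
t2 = [0xaa, 0x39, 0x92, 0x2c, 0x6b, 0x51, 0x7a, 0xaa]
t3 = [0xaa, 0x39, 0x92, 0x39, 0xe8, 0x7a, 0x6b, 0x92]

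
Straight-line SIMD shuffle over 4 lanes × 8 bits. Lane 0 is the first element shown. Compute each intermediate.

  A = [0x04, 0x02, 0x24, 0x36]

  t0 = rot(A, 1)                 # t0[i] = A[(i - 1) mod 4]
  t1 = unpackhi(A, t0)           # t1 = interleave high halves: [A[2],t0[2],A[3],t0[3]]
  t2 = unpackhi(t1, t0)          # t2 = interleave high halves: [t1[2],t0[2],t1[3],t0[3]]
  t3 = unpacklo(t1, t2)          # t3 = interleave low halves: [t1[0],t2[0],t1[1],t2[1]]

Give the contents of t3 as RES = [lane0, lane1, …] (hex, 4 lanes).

RES = [0x24, 0x36, 0x02, 0x02]

t0 = [0x36, 0x04, 0x02, 0x24]
t1 = [0x24, 0x02, 0x36, 0x24]
t2 = [0x36, 0x02, 0x24, 0x24]
t3 = [0x24, 0x36, 0x02, 0x02]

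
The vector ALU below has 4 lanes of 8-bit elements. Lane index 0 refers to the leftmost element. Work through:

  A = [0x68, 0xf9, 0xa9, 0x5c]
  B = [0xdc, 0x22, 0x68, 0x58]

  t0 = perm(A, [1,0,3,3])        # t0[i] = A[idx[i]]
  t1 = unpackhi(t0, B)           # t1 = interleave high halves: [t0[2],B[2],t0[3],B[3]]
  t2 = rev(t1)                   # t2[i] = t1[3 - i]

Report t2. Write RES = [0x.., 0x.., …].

→ t0 |f9|68|5c|5c|
→ t1 |5c|68|5c|58|
→ t2 |58|5c|68|5c|

RES = [ 0x58  0x5c  0x68  0x5c ]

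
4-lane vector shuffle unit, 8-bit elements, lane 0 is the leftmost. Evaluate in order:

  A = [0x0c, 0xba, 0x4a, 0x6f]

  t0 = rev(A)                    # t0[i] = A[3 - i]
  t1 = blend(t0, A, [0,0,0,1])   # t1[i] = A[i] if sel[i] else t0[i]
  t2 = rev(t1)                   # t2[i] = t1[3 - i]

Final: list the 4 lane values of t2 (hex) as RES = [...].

RES = [ 0x6f  0xba  0x4a  0x6f ]

t0 = [0x6f, 0x4a, 0xba, 0x0c]
t1 = [0x6f, 0x4a, 0xba, 0x6f]
t2 = [0x6f, 0xba, 0x4a, 0x6f]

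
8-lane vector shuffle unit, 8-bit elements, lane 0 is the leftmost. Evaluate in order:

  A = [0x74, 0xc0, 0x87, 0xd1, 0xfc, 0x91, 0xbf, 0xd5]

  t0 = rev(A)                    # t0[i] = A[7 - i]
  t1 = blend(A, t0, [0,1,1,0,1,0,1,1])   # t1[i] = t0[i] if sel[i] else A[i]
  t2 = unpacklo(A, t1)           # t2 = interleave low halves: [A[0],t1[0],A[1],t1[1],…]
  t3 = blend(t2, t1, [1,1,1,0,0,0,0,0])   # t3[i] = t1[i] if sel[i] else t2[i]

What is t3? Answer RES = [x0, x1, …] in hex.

RES = [ 0x74  0xbf  0x91  0xbf  0x87  0x91  0xd1  0xd1 ]

  t0: d5 bf 91 fc d1 87 c0 74
  t1: 74 bf 91 d1 d1 91 c0 74
  t2: 74 74 c0 bf 87 91 d1 d1
  t3: 74 bf 91 bf 87 91 d1 d1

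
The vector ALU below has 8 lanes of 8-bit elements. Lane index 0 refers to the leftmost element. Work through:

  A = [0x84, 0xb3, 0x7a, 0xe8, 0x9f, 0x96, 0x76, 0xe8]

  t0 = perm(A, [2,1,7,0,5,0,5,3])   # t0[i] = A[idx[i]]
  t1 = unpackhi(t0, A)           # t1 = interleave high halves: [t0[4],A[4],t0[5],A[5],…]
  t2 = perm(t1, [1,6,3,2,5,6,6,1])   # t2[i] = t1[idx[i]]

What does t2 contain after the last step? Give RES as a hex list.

→ t0 |7a|b3|e8|84|96|84|96|e8|
→ t1 |96|9f|84|96|96|76|e8|e8|
→ t2 |9f|e8|96|84|76|e8|e8|9f|

RES = [0x9f, 0xe8, 0x96, 0x84, 0x76, 0xe8, 0xe8, 0x9f]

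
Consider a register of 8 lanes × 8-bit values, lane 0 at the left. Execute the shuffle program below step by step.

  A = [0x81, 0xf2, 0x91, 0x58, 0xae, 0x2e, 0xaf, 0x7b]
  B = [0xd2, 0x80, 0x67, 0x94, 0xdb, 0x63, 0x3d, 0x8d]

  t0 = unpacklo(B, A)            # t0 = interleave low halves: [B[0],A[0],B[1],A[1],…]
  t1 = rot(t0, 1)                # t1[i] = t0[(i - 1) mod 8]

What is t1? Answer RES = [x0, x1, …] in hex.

t0 = [0xd2, 0x81, 0x80, 0xf2, 0x67, 0x91, 0x94, 0x58]
t1 = [0x58, 0xd2, 0x81, 0x80, 0xf2, 0x67, 0x91, 0x94]

RES = [0x58, 0xd2, 0x81, 0x80, 0xf2, 0x67, 0x91, 0x94]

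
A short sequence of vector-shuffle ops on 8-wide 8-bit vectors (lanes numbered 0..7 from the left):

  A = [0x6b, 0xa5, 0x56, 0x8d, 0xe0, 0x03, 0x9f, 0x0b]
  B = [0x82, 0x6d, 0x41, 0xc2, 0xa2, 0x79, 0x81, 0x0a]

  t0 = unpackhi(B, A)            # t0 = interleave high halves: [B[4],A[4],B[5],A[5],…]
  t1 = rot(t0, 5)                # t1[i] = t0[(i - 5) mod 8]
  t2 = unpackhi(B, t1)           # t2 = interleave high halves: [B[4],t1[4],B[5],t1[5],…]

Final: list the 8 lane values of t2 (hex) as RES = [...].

t0 = [0xa2, 0xe0, 0x79, 0x03, 0x81, 0x9f, 0x0a, 0x0b]
t1 = [0x03, 0x81, 0x9f, 0x0a, 0x0b, 0xa2, 0xe0, 0x79]
t2 = [0xa2, 0x0b, 0x79, 0xa2, 0x81, 0xe0, 0x0a, 0x79]

RES = [0xa2, 0x0b, 0x79, 0xa2, 0x81, 0xe0, 0x0a, 0x79]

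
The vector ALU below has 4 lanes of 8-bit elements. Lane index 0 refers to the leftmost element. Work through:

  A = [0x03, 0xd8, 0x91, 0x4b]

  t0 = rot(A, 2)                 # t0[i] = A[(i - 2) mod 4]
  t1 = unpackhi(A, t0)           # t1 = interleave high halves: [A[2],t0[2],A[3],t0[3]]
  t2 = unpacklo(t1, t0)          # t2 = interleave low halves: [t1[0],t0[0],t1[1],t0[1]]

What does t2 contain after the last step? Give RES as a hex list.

t0 = [0x91, 0x4b, 0x03, 0xd8]
t1 = [0x91, 0x03, 0x4b, 0xd8]
t2 = [0x91, 0x91, 0x03, 0x4b]

RES = [ 0x91  0x91  0x03  0x4b ]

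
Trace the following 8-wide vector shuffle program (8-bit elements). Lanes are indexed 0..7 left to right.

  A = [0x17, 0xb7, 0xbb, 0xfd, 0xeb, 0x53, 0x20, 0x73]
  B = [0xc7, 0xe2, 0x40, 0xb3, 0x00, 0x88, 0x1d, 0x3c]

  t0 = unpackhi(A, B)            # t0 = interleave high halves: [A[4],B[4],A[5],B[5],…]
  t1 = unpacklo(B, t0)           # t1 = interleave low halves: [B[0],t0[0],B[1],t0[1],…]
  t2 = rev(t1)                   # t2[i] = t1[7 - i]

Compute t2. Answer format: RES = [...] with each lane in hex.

RES = [ 0x88  0xb3  0x53  0x40  0x00  0xe2  0xeb  0xc7 ]

→ t0 |eb|00|53|88|20|1d|73|3c|
→ t1 |c7|eb|e2|00|40|53|b3|88|
→ t2 |88|b3|53|40|00|e2|eb|c7|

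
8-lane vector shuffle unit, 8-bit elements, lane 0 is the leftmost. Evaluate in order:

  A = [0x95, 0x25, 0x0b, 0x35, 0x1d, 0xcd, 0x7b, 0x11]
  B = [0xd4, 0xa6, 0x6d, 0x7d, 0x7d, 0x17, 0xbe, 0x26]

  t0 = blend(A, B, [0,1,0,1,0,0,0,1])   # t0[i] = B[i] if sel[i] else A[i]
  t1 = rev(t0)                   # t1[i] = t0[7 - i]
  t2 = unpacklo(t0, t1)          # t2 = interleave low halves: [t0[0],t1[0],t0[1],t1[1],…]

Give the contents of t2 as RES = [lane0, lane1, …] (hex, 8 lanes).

RES = [ 0x95  0x26  0xa6  0x7b  0x0b  0xcd  0x7d  0x1d ]

t0 = [0x95, 0xa6, 0x0b, 0x7d, 0x1d, 0xcd, 0x7b, 0x26]
t1 = [0x26, 0x7b, 0xcd, 0x1d, 0x7d, 0x0b, 0xa6, 0x95]
t2 = [0x95, 0x26, 0xa6, 0x7b, 0x0b, 0xcd, 0x7d, 0x1d]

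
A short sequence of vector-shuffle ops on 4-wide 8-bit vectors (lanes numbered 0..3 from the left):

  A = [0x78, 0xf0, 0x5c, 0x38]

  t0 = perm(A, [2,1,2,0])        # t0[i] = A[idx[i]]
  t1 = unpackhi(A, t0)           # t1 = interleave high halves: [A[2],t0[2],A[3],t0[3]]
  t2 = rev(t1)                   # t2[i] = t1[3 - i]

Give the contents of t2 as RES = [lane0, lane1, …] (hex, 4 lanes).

  t0: 5c f0 5c 78
  t1: 5c 5c 38 78
  t2: 78 38 5c 5c

RES = [ 0x78  0x38  0x5c  0x5c ]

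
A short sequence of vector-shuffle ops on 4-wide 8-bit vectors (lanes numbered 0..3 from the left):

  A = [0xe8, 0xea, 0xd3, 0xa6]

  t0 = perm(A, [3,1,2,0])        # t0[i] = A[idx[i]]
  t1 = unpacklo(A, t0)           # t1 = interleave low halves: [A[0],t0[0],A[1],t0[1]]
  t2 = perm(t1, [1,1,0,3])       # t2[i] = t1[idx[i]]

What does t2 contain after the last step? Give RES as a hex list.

t0 = [0xa6, 0xea, 0xd3, 0xe8]
t1 = [0xe8, 0xa6, 0xea, 0xea]
t2 = [0xa6, 0xa6, 0xe8, 0xea]

RES = [0xa6, 0xa6, 0xe8, 0xea]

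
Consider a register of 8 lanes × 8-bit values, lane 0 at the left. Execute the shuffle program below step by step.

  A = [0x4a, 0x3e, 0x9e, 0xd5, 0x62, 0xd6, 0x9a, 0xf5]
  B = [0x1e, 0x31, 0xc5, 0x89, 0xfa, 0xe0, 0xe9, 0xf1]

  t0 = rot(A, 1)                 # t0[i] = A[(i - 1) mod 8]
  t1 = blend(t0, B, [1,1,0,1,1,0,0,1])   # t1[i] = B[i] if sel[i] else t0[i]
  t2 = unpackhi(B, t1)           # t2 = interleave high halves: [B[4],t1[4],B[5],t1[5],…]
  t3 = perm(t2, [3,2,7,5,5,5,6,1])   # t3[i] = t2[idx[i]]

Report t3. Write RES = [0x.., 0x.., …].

→ t0 |f5|4a|3e|9e|d5|62|d6|9a|
→ t1 |1e|31|3e|89|fa|62|d6|f1|
→ t2 |fa|fa|e0|62|e9|d6|f1|f1|
→ t3 |62|e0|f1|d6|d6|d6|f1|fa|

RES = [0x62, 0xe0, 0xf1, 0xd6, 0xd6, 0xd6, 0xf1, 0xfa]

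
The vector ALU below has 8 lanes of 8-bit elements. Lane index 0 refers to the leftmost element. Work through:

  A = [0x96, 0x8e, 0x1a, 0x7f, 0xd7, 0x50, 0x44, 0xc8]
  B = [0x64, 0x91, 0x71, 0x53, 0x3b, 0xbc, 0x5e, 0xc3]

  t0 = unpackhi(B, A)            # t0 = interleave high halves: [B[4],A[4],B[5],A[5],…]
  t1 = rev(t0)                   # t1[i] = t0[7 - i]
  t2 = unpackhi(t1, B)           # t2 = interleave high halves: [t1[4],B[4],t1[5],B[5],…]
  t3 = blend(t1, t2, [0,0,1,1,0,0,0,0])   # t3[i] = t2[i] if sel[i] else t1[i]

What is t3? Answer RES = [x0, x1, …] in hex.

t0 = [0x3b, 0xd7, 0xbc, 0x50, 0x5e, 0x44, 0xc3, 0xc8]
t1 = [0xc8, 0xc3, 0x44, 0x5e, 0x50, 0xbc, 0xd7, 0x3b]
t2 = [0x50, 0x3b, 0xbc, 0xbc, 0xd7, 0x5e, 0x3b, 0xc3]
t3 = [0xc8, 0xc3, 0xbc, 0xbc, 0x50, 0xbc, 0xd7, 0x3b]

RES = [ 0xc8  0xc3  0xbc  0xbc  0x50  0xbc  0xd7  0x3b ]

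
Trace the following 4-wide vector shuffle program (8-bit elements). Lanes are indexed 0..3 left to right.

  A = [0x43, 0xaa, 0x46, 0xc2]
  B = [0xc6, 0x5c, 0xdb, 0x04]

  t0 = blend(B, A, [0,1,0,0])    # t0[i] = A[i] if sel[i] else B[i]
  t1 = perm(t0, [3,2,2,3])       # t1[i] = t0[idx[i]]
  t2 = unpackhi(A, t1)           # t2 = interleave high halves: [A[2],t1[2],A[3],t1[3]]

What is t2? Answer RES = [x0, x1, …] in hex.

  t0: c6 aa db 04
  t1: 04 db db 04
  t2: 46 db c2 04

RES = [ 0x46  0xdb  0xc2  0x04 ]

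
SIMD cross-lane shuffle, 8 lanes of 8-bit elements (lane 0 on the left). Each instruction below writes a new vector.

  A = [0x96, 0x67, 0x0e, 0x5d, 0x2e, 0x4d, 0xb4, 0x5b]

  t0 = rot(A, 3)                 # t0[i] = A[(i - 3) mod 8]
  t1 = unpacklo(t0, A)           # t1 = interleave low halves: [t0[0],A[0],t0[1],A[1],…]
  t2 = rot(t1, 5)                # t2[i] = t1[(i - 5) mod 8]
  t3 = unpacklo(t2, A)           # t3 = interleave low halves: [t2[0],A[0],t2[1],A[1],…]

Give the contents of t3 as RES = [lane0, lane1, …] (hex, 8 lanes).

RES = [0x67, 0x96, 0x5b, 0x67, 0x0e, 0x0e, 0x96, 0x5d]

  t0: 4d b4 5b 96 67 0e 5d 2e
  t1: 4d 96 b4 67 5b 0e 96 5d
  t2: 67 5b 0e 96 5d 4d 96 b4
  t3: 67 96 5b 67 0e 0e 96 5d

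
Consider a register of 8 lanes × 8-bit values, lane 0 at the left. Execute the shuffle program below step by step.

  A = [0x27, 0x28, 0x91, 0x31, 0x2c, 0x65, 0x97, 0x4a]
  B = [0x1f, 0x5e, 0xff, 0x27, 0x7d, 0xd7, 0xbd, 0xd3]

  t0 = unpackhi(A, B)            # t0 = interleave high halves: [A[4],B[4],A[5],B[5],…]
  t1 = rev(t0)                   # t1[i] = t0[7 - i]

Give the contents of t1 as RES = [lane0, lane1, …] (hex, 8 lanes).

RES = [ 0xd3  0x4a  0xbd  0x97  0xd7  0x65  0x7d  0x2c ]

→ t0 |2c|7d|65|d7|97|bd|4a|d3|
→ t1 |d3|4a|bd|97|d7|65|7d|2c|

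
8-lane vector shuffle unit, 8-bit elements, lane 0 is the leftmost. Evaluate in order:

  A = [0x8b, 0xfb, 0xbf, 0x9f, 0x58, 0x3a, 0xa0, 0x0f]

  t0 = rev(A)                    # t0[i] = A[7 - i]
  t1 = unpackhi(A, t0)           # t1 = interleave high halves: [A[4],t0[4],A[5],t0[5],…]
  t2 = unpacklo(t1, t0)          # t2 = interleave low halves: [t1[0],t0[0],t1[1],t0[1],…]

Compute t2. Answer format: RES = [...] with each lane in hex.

  t0: 0f a0 3a 58 9f bf fb 8b
  t1: 58 9f 3a bf a0 fb 0f 8b
  t2: 58 0f 9f a0 3a 3a bf 58

RES = [0x58, 0x0f, 0x9f, 0xa0, 0x3a, 0x3a, 0xbf, 0x58]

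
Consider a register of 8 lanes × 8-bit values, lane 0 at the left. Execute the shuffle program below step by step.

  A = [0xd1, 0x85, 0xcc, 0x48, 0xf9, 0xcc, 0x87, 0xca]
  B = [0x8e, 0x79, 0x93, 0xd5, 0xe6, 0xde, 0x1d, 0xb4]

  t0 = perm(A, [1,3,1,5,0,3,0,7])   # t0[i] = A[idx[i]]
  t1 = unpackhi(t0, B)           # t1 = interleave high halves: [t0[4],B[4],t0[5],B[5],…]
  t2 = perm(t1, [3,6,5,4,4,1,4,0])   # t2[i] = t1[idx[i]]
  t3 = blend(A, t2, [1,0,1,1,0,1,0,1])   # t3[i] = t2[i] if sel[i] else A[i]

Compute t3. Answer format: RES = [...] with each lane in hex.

  t0: 85 48 85 cc d1 48 d1 ca
  t1: d1 e6 48 de d1 1d ca b4
  t2: de ca 1d d1 d1 e6 d1 d1
  t3: de 85 1d d1 f9 e6 87 d1

RES = [ 0xde  0x85  0x1d  0xd1  0xf9  0xe6  0x87  0xd1 ]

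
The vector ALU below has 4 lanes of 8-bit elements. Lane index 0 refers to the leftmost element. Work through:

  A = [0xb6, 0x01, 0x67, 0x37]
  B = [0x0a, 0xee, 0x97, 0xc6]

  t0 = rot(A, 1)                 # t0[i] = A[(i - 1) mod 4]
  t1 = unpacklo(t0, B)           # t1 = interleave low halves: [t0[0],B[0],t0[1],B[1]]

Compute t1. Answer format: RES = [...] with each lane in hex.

t0 = [0x37, 0xb6, 0x01, 0x67]
t1 = [0x37, 0x0a, 0xb6, 0xee]

RES = [ 0x37  0x0a  0xb6  0xee ]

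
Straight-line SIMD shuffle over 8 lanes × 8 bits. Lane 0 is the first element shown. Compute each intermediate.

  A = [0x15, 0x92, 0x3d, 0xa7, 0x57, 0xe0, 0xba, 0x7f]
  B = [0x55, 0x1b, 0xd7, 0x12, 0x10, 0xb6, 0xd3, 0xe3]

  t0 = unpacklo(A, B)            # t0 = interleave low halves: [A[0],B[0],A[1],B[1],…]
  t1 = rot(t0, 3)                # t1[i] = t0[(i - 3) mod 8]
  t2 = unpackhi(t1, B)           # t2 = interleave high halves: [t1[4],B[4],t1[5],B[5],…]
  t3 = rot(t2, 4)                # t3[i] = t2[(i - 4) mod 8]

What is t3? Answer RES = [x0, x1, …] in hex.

RES = [ 0x1b  0xd3  0x3d  0xe3  0x55  0x10  0x92  0xb6 ]

  t0: 15 55 92 1b 3d d7 a7 12
  t1: d7 a7 12 15 55 92 1b 3d
  t2: 55 10 92 b6 1b d3 3d e3
  t3: 1b d3 3d e3 55 10 92 b6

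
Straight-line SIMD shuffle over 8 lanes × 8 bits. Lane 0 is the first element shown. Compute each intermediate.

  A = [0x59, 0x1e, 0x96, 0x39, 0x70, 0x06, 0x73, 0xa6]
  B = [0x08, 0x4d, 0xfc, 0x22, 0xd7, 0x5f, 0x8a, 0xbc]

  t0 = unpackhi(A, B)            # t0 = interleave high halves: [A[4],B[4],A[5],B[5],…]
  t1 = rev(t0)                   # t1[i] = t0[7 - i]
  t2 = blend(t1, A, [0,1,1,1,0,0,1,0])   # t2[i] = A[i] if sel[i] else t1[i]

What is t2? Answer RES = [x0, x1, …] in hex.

RES = [0xbc, 0x1e, 0x96, 0x39, 0x5f, 0x06, 0x73, 0x70]

t0 = [0x70, 0xd7, 0x06, 0x5f, 0x73, 0x8a, 0xa6, 0xbc]
t1 = [0xbc, 0xa6, 0x8a, 0x73, 0x5f, 0x06, 0xd7, 0x70]
t2 = [0xbc, 0x1e, 0x96, 0x39, 0x5f, 0x06, 0x73, 0x70]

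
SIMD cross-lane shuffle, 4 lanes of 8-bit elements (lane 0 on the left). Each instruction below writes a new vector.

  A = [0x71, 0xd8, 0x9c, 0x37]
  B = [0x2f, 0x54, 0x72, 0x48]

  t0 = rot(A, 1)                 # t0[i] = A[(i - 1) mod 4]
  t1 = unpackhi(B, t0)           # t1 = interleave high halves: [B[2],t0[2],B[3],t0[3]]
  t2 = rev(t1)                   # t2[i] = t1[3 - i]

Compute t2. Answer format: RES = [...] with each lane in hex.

RES = [ 0x9c  0x48  0xd8  0x72 ]

t0 = [0x37, 0x71, 0xd8, 0x9c]
t1 = [0x72, 0xd8, 0x48, 0x9c]
t2 = [0x9c, 0x48, 0xd8, 0x72]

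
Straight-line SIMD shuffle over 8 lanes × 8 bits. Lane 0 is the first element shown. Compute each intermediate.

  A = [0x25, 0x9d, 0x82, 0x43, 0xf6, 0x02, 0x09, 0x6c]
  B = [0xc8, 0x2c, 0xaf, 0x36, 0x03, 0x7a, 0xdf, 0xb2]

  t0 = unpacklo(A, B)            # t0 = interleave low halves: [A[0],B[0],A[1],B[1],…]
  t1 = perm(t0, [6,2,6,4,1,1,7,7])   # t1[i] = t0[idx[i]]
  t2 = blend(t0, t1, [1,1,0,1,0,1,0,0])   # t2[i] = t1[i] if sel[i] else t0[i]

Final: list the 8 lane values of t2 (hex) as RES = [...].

RES = [ 0x43  0x9d  0x9d  0x82  0x82  0xc8  0x43  0x36 ]

  t0: 25 c8 9d 2c 82 af 43 36
  t1: 43 9d 43 82 c8 c8 36 36
  t2: 43 9d 9d 82 82 c8 43 36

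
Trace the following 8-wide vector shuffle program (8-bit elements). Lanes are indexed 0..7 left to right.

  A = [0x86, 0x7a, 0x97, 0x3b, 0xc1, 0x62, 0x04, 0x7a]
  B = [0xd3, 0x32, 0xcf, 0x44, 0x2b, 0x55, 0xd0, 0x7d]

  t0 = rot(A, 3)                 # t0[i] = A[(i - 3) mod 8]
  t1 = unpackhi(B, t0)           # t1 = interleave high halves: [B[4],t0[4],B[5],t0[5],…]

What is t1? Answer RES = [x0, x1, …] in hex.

RES = [0x2b, 0x7a, 0x55, 0x97, 0xd0, 0x3b, 0x7d, 0xc1]

→ t0 |62|04|7a|86|7a|97|3b|c1|
→ t1 |2b|7a|55|97|d0|3b|7d|c1|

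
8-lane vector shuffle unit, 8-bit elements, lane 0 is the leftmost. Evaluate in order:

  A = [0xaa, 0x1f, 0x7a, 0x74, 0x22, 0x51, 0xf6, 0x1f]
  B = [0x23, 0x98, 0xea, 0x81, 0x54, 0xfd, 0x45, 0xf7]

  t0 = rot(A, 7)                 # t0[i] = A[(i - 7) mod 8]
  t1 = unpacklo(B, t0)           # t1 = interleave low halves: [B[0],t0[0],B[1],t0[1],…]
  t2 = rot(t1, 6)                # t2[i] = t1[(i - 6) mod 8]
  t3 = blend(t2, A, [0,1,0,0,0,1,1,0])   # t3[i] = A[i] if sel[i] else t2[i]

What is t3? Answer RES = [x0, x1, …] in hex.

RES = [ 0x98  0x1f  0xea  0x74  0x81  0x51  0xf6  0x1f ]

  t0: 1f 7a 74 22 51 f6 1f aa
  t1: 23 1f 98 7a ea 74 81 22
  t2: 98 7a ea 74 81 22 23 1f
  t3: 98 1f ea 74 81 51 f6 1f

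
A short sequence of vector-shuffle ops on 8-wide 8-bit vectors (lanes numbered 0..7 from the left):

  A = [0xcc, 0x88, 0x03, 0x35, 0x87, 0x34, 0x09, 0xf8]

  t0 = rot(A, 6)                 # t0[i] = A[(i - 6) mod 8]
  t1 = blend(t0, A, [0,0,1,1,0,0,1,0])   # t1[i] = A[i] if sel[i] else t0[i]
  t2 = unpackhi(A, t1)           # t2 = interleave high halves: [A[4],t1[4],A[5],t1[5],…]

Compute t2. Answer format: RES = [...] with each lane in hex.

RES = [ 0x87  0x09  0x34  0xf8  0x09  0x09  0xf8  0x88 ]

  t0: 03 35 87 34 09 f8 cc 88
  t1: 03 35 03 35 09 f8 09 88
  t2: 87 09 34 f8 09 09 f8 88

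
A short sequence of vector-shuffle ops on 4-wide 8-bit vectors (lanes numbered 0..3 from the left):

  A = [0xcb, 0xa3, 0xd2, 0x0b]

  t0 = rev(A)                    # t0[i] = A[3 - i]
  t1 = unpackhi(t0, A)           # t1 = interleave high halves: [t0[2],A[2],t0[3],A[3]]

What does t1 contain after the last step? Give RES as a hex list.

→ t0 |0b|d2|a3|cb|
→ t1 |a3|d2|cb|0b|

RES = [ 0xa3  0xd2  0xcb  0x0b ]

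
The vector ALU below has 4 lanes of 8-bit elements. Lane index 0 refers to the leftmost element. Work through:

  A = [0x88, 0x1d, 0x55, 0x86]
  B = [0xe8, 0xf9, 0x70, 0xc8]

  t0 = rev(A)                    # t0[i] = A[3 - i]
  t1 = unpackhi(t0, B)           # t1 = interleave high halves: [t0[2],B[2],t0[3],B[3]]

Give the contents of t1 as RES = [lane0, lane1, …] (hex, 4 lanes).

RES = [ 0x1d  0x70  0x88  0xc8 ]

  t0: 86 55 1d 88
  t1: 1d 70 88 c8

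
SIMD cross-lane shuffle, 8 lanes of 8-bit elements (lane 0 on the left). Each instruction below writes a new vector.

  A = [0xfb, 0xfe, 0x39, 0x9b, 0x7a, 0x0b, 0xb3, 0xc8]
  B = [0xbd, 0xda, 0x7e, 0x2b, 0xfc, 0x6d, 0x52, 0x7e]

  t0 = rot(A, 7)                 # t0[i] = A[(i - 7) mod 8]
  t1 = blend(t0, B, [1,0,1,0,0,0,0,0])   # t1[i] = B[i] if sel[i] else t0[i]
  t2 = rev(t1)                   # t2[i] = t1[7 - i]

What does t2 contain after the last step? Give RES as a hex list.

t0 = [0xfe, 0x39, 0x9b, 0x7a, 0x0b, 0xb3, 0xc8, 0xfb]
t1 = [0xbd, 0x39, 0x7e, 0x7a, 0x0b, 0xb3, 0xc8, 0xfb]
t2 = [0xfb, 0xc8, 0xb3, 0x0b, 0x7a, 0x7e, 0x39, 0xbd]

RES = [ 0xfb  0xc8  0xb3  0x0b  0x7a  0x7e  0x39  0xbd ]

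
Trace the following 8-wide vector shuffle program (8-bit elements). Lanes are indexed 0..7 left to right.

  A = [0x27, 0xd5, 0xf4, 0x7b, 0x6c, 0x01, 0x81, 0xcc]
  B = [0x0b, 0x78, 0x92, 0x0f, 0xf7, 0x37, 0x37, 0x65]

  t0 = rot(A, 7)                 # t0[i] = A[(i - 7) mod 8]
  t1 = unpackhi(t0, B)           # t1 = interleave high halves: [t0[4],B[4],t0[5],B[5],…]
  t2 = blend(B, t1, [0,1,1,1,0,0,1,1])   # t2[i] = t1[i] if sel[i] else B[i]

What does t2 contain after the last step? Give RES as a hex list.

RES = [0x0b, 0xf7, 0x81, 0x37, 0xf7, 0x37, 0x27, 0x65]

→ t0 |d5|f4|7b|6c|01|81|cc|27|
→ t1 |01|f7|81|37|cc|37|27|65|
→ t2 |0b|f7|81|37|f7|37|27|65|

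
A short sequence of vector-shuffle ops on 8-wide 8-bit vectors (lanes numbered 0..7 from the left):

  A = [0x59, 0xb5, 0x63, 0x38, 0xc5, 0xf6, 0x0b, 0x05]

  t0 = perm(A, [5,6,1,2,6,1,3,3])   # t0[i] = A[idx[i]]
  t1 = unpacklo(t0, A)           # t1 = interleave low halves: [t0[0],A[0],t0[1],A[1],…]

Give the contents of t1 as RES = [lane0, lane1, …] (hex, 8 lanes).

  t0: f6 0b b5 63 0b b5 38 38
  t1: f6 59 0b b5 b5 63 63 38

RES = [ 0xf6  0x59  0x0b  0xb5  0xb5  0x63  0x63  0x38 ]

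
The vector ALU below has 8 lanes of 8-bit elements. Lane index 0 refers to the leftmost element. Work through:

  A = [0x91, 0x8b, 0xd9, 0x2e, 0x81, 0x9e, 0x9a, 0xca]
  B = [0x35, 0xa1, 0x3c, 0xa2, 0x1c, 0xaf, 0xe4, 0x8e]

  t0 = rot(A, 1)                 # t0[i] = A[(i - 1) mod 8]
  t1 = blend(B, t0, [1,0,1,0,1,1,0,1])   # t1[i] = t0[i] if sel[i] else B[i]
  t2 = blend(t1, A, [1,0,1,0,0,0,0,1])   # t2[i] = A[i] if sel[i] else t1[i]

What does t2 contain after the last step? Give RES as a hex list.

RES = [ 0x91  0xa1  0xd9  0xa2  0x2e  0x81  0xe4  0xca ]

→ t0 |ca|91|8b|d9|2e|81|9e|9a|
→ t1 |ca|a1|8b|a2|2e|81|e4|9a|
→ t2 |91|a1|d9|a2|2e|81|e4|ca|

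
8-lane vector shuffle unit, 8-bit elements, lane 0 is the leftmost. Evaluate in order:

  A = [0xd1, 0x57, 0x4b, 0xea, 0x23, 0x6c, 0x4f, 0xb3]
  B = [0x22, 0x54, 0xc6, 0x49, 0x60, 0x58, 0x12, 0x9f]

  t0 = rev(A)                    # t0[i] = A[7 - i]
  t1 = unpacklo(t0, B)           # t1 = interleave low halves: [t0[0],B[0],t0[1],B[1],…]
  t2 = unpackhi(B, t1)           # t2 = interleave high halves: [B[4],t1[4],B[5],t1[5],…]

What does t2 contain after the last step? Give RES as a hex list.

RES = [ 0x60  0x6c  0x58  0xc6  0x12  0x23  0x9f  0x49 ]

→ t0 |b3|4f|6c|23|ea|4b|57|d1|
→ t1 |b3|22|4f|54|6c|c6|23|49|
→ t2 |60|6c|58|c6|12|23|9f|49|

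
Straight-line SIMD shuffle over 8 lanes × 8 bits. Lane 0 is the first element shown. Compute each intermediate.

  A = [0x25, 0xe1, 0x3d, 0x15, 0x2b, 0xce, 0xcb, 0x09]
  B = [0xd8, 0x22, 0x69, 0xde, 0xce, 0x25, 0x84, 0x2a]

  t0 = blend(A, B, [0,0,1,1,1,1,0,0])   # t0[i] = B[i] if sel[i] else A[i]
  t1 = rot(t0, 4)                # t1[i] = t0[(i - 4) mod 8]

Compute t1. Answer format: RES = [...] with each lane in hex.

RES = [0xce, 0x25, 0xcb, 0x09, 0x25, 0xe1, 0x69, 0xde]

→ t0 |25|e1|69|de|ce|25|cb|09|
→ t1 |ce|25|cb|09|25|e1|69|de|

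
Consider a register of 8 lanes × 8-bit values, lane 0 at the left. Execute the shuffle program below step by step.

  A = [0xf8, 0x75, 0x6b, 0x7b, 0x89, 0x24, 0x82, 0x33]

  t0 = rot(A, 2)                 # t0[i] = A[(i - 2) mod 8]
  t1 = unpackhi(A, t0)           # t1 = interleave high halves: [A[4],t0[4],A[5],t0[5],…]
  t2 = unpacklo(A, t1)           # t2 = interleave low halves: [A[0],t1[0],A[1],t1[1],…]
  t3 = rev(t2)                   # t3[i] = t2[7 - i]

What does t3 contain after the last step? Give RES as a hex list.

  t0: 82 33 f8 75 6b 7b 89 24
  t1: 89 6b 24 7b 82 89 33 24
  t2: f8 89 75 6b 6b 24 7b 7b
  t3: 7b 7b 24 6b 6b 75 89 f8

RES = [ 0x7b  0x7b  0x24  0x6b  0x6b  0x75  0x89  0xf8 ]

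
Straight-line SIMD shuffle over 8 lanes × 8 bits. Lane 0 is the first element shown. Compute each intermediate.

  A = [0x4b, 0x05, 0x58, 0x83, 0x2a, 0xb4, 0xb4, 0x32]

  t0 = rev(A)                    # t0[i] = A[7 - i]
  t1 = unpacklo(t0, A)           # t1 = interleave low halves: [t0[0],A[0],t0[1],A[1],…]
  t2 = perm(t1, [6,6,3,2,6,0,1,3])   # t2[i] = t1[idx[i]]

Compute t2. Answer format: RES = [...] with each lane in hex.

  t0: 32 b4 b4 2a 83 58 05 4b
  t1: 32 4b b4 05 b4 58 2a 83
  t2: 2a 2a 05 b4 2a 32 4b 05

RES = [0x2a, 0x2a, 0x05, 0xb4, 0x2a, 0x32, 0x4b, 0x05]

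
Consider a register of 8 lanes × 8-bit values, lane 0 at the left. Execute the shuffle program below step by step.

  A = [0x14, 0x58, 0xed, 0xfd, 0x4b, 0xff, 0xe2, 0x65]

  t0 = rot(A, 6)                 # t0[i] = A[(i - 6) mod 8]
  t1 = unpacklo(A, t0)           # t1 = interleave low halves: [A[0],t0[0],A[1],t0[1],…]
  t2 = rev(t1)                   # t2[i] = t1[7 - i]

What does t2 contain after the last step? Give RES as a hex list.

→ t0 |ed|fd|4b|ff|e2|65|14|58|
→ t1 |14|ed|58|fd|ed|4b|fd|ff|
→ t2 |ff|fd|4b|ed|fd|58|ed|14|

RES = [ 0xff  0xfd  0x4b  0xed  0xfd  0x58  0xed  0x14 ]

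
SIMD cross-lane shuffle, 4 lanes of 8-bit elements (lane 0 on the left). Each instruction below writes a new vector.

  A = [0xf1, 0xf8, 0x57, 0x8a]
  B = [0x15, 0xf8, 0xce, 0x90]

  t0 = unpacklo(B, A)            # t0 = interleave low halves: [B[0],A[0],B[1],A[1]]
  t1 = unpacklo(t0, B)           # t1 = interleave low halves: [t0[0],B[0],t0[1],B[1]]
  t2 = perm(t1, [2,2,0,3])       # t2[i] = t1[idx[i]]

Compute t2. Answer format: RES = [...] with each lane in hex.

RES = [0xf1, 0xf1, 0x15, 0xf8]

→ t0 |15|f1|f8|f8|
→ t1 |15|15|f1|f8|
→ t2 |f1|f1|15|f8|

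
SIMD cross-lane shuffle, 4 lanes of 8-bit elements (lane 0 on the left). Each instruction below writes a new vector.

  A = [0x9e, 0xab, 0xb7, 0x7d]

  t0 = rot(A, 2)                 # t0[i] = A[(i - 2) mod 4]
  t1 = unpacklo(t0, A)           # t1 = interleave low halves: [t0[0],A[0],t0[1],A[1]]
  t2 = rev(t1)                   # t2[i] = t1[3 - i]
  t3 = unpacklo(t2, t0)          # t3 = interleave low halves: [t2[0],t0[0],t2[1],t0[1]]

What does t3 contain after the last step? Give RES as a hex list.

t0 = [0xb7, 0x7d, 0x9e, 0xab]
t1 = [0xb7, 0x9e, 0x7d, 0xab]
t2 = [0xab, 0x7d, 0x9e, 0xb7]
t3 = [0xab, 0xb7, 0x7d, 0x7d]

RES = [0xab, 0xb7, 0x7d, 0x7d]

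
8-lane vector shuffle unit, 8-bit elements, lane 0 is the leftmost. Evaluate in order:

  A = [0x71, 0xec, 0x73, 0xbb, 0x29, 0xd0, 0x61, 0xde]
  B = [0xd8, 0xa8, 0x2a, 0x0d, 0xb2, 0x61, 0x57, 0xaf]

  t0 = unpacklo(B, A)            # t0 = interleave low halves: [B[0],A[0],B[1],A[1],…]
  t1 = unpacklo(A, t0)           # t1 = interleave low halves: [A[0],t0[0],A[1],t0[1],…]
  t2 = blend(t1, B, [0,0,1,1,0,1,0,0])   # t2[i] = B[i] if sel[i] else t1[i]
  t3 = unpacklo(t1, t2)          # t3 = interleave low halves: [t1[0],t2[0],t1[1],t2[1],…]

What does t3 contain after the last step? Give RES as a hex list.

RES = [0x71, 0x71, 0xd8, 0xd8, 0xec, 0x2a, 0x71, 0x0d]

  t0: d8 71 a8 ec 2a 73 0d bb
  t1: 71 d8 ec 71 73 a8 bb ec
  t2: 71 d8 2a 0d 73 61 bb ec
  t3: 71 71 d8 d8 ec 2a 71 0d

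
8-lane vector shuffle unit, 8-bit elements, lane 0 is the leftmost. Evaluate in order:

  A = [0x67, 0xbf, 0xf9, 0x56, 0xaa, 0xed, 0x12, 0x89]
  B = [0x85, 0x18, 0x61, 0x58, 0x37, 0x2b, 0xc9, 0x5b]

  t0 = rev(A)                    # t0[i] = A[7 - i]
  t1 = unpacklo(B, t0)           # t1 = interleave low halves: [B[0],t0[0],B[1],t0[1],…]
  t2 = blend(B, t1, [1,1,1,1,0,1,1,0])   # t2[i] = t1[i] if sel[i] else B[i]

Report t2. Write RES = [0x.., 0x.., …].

RES = [0x85, 0x89, 0x18, 0x12, 0x37, 0xed, 0x58, 0x5b]

t0 = [0x89, 0x12, 0xed, 0xaa, 0x56, 0xf9, 0xbf, 0x67]
t1 = [0x85, 0x89, 0x18, 0x12, 0x61, 0xed, 0x58, 0xaa]
t2 = [0x85, 0x89, 0x18, 0x12, 0x37, 0xed, 0x58, 0x5b]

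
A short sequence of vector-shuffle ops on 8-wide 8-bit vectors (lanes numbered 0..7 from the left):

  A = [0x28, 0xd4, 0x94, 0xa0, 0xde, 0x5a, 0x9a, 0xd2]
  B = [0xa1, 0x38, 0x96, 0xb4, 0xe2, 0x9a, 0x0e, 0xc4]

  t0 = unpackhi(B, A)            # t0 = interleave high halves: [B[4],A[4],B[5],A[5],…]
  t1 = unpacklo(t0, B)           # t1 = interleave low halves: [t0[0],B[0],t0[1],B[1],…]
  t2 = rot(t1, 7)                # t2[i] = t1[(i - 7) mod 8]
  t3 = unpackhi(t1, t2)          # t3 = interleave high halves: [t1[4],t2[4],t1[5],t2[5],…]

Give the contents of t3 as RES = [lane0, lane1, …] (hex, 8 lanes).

RES = [ 0x9a  0x96  0x96  0x5a  0x5a  0xb4  0xb4  0xe2 ]

→ t0 |e2|de|9a|5a|0e|9a|c4|d2|
→ t1 |e2|a1|de|38|9a|96|5a|b4|
→ t2 |a1|de|38|9a|96|5a|b4|e2|
→ t3 |9a|96|96|5a|5a|b4|b4|e2|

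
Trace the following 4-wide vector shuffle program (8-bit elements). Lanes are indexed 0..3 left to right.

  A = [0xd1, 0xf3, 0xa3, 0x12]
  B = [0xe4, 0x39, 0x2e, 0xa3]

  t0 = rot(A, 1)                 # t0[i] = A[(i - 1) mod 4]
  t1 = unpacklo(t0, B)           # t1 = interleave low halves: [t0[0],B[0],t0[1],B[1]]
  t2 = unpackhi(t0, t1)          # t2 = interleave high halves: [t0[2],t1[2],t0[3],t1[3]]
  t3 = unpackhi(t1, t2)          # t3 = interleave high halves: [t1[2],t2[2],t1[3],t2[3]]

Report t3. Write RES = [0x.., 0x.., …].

t0 = [0x12, 0xd1, 0xf3, 0xa3]
t1 = [0x12, 0xe4, 0xd1, 0x39]
t2 = [0xf3, 0xd1, 0xa3, 0x39]
t3 = [0xd1, 0xa3, 0x39, 0x39]

RES = [0xd1, 0xa3, 0x39, 0x39]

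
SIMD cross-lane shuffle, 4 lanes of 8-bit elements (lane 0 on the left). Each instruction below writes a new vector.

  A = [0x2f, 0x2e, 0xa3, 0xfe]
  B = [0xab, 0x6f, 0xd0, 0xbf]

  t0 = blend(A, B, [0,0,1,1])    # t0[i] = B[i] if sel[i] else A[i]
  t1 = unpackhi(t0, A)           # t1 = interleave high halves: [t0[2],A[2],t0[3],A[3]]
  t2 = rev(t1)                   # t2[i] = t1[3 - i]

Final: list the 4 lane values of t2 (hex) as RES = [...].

RES = [0xfe, 0xbf, 0xa3, 0xd0]

→ t0 |2f|2e|d0|bf|
→ t1 |d0|a3|bf|fe|
→ t2 |fe|bf|a3|d0|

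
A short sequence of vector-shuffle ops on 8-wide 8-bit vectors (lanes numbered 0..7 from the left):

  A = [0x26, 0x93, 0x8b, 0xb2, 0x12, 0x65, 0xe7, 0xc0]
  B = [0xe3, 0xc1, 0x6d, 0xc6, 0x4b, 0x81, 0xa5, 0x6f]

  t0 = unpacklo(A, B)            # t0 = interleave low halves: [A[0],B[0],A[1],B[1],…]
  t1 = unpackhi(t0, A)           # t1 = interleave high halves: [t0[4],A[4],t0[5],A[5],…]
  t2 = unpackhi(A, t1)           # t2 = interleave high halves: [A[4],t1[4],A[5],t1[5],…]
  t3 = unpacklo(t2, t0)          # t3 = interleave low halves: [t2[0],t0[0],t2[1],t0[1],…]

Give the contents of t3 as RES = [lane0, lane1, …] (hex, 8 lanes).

RES = [ 0x12  0x26  0xb2  0xe3  0x65  0x93  0xe7  0xc1 ]

t0 = [0x26, 0xe3, 0x93, 0xc1, 0x8b, 0x6d, 0xb2, 0xc6]
t1 = [0x8b, 0x12, 0x6d, 0x65, 0xb2, 0xe7, 0xc6, 0xc0]
t2 = [0x12, 0xb2, 0x65, 0xe7, 0xe7, 0xc6, 0xc0, 0xc0]
t3 = [0x12, 0x26, 0xb2, 0xe3, 0x65, 0x93, 0xe7, 0xc1]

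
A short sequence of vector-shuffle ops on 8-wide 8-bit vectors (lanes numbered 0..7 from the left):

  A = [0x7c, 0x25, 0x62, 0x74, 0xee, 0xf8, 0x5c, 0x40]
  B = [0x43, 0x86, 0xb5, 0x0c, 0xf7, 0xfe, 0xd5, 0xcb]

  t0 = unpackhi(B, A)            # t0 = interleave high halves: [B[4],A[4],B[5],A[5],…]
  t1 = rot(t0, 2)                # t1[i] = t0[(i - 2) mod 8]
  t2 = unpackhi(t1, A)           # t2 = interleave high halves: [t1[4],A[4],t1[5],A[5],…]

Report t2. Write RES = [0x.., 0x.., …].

RES = [0xfe, 0xee, 0xf8, 0xf8, 0xd5, 0x5c, 0x5c, 0x40]

→ t0 |f7|ee|fe|f8|d5|5c|cb|40|
→ t1 |cb|40|f7|ee|fe|f8|d5|5c|
→ t2 |fe|ee|f8|f8|d5|5c|5c|40|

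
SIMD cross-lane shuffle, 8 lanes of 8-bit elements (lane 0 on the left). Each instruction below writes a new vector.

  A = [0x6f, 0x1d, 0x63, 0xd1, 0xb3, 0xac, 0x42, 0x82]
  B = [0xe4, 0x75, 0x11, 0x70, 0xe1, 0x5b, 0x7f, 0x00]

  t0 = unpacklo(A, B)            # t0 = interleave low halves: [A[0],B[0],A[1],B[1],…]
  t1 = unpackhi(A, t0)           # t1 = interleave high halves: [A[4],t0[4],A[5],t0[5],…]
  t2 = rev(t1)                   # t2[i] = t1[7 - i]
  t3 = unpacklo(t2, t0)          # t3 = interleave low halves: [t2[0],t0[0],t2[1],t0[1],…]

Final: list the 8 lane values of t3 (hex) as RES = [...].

RES = [ 0x70  0x6f  0x82  0xe4  0xd1  0x1d  0x42  0x75 ]

t0 = [0x6f, 0xe4, 0x1d, 0x75, 0x63, 0x11, 0xd1, 0x70]
t1 = [0xb3, 0x63, 0xac, 0x11, 0x42, 0xd1, 0x82, 0x70]
t2 = [0x70, 0x82, 0xd1, 0x42, 0x11, 0xac, 0x63, 0xb3]
t3 = [0x70, 0x6f, 0x82, 0xe4, 0xd1, 0x1d, 0x42, 0x75]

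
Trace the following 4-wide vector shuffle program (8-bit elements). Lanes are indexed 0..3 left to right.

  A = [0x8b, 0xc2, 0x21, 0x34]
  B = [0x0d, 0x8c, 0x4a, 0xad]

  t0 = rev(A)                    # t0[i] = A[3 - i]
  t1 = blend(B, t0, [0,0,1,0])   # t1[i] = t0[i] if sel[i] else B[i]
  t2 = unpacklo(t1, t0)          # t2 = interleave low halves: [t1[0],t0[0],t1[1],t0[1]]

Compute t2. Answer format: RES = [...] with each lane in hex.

t0 = [0x34, 0x21, 0xc2, 0x8b]
t1 = [0x0d, 0x8c, 0xc2, 0xad]
t2 = [0x0d, 0x34, 0x8c, 0x21]

RES = [0x0d, 0x34, 0x8c, 0x21]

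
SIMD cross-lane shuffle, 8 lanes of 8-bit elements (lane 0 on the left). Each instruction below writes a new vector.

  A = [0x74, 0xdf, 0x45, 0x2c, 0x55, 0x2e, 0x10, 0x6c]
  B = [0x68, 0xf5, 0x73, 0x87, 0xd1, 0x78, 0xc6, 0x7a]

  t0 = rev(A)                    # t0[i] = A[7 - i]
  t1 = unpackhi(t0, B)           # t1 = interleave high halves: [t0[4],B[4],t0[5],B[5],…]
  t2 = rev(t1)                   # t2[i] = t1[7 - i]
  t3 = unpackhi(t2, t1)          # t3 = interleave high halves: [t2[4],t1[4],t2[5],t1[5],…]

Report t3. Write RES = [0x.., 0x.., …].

→ t0 |6c|10|2e|55|2c|45|df|74|
→ t1 |2c|d1|45|78|df|c6|74|7a|
→ t2 |7a|74|c6|df|78|45|d1|2c|
→ t3 |78|df|45|c6|d1|74|2c|7a|

RES = [0x78, 0xdf, 0x45, 0xc6, 0xd1, 0x74, 0x2c, 0x7a]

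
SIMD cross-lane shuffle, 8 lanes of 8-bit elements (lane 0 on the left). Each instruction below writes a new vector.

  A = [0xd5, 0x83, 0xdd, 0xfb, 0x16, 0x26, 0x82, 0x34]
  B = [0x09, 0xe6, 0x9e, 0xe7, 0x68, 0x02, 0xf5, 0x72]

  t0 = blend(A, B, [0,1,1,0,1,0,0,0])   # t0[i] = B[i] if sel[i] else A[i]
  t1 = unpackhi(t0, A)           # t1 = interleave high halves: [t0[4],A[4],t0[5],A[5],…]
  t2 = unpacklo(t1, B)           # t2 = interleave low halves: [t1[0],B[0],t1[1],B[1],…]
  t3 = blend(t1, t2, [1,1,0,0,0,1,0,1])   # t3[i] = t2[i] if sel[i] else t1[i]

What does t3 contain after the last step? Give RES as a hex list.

  t0: d5 e6 9e fb 68 26 82 34
  t1: 68 16 26 26 82 82 34 34
  t2: 68 09 16 e6 26 9e 26 e7
  t3: 68 09 26 26 82 9e 34 e7

RES = [ 0x68  0x09  0x26  0x26  0x82  0x9e  0x34  0xe7 ]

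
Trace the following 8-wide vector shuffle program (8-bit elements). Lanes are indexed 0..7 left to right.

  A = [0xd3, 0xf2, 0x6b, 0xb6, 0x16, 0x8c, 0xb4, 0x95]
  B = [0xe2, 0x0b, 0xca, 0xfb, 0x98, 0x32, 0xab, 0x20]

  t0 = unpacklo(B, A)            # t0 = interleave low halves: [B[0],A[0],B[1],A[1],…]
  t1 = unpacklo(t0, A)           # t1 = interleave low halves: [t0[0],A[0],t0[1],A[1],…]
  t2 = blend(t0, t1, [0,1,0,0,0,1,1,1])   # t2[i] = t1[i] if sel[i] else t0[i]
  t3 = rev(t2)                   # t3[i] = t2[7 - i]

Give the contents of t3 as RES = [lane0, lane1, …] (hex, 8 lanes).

  t0: e2 d3 0b f2 ca 6b fb b6
  t1: e2 d3 d3 f2 0b 6b f2 b6
  t2: e2 d3 0b f2 ca 6b f2 b6
  t3: b6 f2 6b ca f2 0b d3 e2

RES = [ 0xb6  0xf2  0x6b  0xca  0xf2  0x0b  0xd3  0xe2 ]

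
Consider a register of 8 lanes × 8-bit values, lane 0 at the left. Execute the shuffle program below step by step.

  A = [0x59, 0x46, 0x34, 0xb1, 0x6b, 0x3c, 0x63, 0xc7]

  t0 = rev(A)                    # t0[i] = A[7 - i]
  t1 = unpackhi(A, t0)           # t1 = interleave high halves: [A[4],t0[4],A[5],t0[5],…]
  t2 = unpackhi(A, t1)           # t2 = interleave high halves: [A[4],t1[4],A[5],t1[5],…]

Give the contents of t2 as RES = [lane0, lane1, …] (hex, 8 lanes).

RES = [0x6b, 0x63, 0x3c, 0x46, 0x63, 0xc7, 0xc7, 0x59]

t0 = [0xc7, 0x63, 0x3c, 0x6b, 0xb1, 0x34, 0x46, 0x59]
t1 = [0x6b, 0xb1, 0x3c, 0x34, 0x63, 0x46, 0xc7, 0x59]
t2 = [0x6b, 0x63, 0x3c, 0x46, 0x63, 0xc7, 0xc7, 0x59]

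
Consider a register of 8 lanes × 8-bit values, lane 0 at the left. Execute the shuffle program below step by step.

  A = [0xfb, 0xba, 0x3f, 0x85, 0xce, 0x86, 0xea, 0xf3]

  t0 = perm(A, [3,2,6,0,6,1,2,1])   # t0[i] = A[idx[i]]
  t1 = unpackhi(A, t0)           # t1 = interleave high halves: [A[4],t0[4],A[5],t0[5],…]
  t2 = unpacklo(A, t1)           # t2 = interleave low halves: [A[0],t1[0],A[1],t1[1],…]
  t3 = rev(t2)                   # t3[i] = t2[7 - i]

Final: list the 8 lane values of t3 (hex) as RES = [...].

  t0: 85 3f ea fb ea ba 3f ba
  t1: ce ea 86 ba ea 3f f3 ba
  t2: fb ce ba ea 3f 86 85 ba
  t3: ba 85 86 3f ea ba ce fb

RES = [0xba, 0x85, 0x86, 0x3f, 0xea, 0xba, 0xce, 0xfb]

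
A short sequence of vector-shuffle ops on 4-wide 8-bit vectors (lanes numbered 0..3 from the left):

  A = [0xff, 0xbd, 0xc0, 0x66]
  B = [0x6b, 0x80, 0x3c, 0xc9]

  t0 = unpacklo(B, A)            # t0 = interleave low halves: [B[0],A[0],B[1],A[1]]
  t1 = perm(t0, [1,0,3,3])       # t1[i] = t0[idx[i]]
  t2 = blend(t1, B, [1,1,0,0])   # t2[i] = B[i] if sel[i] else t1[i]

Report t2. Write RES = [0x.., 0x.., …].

RES = [0x6b, 0x80, 0xbd, 0xbd]

t0 = [0x6b, 0xff, 0x80, 0xbd]
t1 = [0xff, 0x6b, 0xbd, 0xbd]
t2 = [0x6b, 0x80, 0xbd, 0xbd]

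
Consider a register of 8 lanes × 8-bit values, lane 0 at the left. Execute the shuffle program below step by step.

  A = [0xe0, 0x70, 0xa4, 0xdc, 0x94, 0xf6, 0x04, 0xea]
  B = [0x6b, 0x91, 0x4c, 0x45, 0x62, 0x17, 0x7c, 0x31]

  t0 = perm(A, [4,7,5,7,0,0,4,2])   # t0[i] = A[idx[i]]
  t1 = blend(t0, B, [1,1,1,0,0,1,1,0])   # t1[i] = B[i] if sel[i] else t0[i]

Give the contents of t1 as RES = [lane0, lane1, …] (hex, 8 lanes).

t0 = [0x94, 0xea, 0xf6, 0xea, 0xe0, 0xe0, 0x94, 0xa4]
t1 = [0x6b, 0x91, 0x4c, 0xea, 0xe0, 0x17, 0x7c, 0xa4]

RES = [ 0x6b  0x91  0x4c  0xea  0xe0  0x17  0x7c  0xa4 ]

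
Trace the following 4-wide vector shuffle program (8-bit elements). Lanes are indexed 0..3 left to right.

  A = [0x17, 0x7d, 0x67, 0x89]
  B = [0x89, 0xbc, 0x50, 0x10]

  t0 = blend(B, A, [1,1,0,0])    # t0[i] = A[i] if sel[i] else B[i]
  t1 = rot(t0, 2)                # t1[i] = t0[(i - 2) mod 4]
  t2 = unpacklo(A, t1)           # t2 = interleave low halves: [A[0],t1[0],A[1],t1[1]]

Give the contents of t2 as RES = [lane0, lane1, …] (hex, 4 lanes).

t0 = [0x17, 0x7d, 0x50, 0x10]
t1 = [0x50, 0x10, 0x17, 0x7d]
t2 = [0x17, 0x50, 0x7d, 0x10]

RES = [ 0x17  0x50  0x7d  0x10 ]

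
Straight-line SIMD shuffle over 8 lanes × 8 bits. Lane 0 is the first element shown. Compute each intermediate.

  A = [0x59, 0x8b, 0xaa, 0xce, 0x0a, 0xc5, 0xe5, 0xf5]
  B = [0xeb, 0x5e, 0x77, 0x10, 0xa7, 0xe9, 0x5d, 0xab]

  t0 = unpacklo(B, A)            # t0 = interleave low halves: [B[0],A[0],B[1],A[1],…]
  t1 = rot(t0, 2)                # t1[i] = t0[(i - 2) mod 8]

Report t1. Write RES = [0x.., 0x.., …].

  t0: eb 59 5e 8b 77 aa 10 ce
  t1: 10 ce eb 59 5e 8b 77 aa

RES = [0x10, 0xce, 0xeb, 0x59, 0x5e, 0x8b, 0x77, 0xaa]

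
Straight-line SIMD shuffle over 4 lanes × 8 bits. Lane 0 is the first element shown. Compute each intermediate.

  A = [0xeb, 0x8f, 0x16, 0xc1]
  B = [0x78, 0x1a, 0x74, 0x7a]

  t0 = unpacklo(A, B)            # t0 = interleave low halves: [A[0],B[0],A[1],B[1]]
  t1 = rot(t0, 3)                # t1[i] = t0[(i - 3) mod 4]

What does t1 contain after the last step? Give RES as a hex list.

RES = [0x78, 0x8f, 0x1a, 0xeb]

  t0: eb 78 8f 1a
  t1: 78 8f 1a eb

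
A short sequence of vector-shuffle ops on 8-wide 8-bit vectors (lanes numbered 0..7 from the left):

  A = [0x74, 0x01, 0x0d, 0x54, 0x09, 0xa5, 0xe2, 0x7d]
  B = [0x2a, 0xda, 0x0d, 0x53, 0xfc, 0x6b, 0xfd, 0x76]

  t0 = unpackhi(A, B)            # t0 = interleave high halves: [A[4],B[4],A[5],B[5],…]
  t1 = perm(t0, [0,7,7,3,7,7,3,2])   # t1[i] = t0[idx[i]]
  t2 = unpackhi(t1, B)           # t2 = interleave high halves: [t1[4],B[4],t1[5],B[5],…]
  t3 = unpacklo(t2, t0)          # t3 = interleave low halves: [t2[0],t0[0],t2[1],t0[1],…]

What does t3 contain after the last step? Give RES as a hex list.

→ t0 |09|fc|a5|6b|e2|fd|7d|76|
→ t1 |09|76|76|6b|76|76|6b|a5|
→ t2 |76|fc|76|6b|6b|fd|a5|76|
→ t3 |76|09|fc|fc|76|a5|6b|6b|

RES = [ 0x76  0x09  0xfc  0xfc  0x76  0xa5  0x6b  0x6b ]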